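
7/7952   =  1/1136 = 0.00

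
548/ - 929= -1+381/929 = -0.59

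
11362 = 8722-- 2640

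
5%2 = 1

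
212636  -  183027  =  29609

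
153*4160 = 636480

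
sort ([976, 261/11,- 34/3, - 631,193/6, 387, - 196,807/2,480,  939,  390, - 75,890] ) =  [ - 631,-196, - 75, - 34/3,261/11, 193/6,387,390,807/2,480, 890,939, 976]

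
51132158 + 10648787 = 61780945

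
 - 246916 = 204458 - 451374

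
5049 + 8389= 13438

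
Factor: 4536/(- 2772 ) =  - 2^1 * 3^2 *11^(-1)  =  -  18/11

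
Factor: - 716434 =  - 2^1*41^1 * 8737^1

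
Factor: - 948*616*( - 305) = 2^5*3^1*5^1*7^1*11^1*61^1*79^1= 178110240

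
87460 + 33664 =121124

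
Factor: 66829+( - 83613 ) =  - 2^4* 1049^1  =  - 16784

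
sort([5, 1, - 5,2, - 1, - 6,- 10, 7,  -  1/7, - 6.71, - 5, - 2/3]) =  [ - 10,  -  6.71, - 6, - 5, - 5, - 1, - 2/3, - 1/7, 1, 2, 5, 7 ]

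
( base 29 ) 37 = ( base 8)136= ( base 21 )4A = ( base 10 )94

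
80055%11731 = 9669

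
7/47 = 7/47 = 0.15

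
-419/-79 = 5 + 24/79  =  5.30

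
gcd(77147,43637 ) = 1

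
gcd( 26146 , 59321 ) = 1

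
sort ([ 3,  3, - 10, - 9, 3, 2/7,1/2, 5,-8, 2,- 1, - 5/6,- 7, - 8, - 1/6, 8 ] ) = [ - 10 , -9, - 8, - 8,  -  7, - 1,-5/6,-1/6, 2/7, 1/2, 2, 3,3, 3,  5,8] 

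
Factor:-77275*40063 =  - 3095868325  =  - 5^2*11^1*281^1*40063^1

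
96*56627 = 5436192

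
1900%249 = 157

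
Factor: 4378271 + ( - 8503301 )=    - 2^1*3^1*5^1*7^1*13^1*1511^1=- 4125030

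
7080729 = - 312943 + 7393672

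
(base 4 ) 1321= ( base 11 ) 100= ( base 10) 121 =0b1111001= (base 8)171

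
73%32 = 9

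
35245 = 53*665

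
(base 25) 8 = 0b1000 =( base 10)8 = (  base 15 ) 8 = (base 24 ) 8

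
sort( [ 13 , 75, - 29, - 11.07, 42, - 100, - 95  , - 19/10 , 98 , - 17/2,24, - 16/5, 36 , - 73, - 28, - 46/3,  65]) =[ - 100, - 95 , - 73 ,-29, - 28, - 46/3, - 11.07 , - 17/2, - 16/5, - 19/10 , 13,  24, 36 , 42 , 65,75,  98 ] 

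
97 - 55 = 42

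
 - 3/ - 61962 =1/20654  =  0.00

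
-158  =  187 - 345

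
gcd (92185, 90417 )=1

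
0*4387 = 0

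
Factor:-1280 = -2^8 * 5^1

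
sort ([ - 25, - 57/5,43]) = [-25, - 57/5, 43]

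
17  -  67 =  - 50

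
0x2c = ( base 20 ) 24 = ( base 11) 40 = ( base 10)44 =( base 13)35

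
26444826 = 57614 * 459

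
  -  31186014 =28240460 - 59426474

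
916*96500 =88394000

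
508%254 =0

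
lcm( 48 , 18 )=144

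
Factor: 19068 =2^2*3^1 * 7^1 * 227^1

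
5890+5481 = 11371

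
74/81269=74/81269 = 0.00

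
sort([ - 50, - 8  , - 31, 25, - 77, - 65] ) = [ - 77,- 65 , - 50, -31, - 8, 25]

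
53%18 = 17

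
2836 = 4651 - 1815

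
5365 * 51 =273615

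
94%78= 16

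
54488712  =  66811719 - 12323007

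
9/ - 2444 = -1 + 2435/2444 = - 0.00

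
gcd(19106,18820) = 2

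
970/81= 11 + 79/81 = 11.98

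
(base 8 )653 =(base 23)ID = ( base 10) 427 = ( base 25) h2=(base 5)3202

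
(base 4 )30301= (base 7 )2245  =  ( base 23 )1CC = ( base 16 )331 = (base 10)817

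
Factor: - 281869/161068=-7/4 =-2^( - 2) * 7^1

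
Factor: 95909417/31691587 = 17^( - 1)*197^( - 1)*211^1*9463^( - 1)*454547^1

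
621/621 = 1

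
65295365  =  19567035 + 45728330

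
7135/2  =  3567 + 1/2 =3567.50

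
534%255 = 24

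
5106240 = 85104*60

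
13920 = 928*15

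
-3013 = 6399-9412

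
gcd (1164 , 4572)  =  12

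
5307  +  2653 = 7960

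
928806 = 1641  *566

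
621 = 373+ 248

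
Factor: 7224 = 2^3*3^1*7^1*43^1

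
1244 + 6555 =7799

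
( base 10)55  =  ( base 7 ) 106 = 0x37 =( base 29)1Q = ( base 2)110111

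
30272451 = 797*37983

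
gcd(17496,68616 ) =72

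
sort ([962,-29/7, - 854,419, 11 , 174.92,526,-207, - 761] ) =[ - 854,-761,-207, -29/7, 11 , 174.92,  419, 526,962]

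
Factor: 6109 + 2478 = 8587=31^1*277^1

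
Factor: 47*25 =5^2*47^1= 1175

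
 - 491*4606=-2261546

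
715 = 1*715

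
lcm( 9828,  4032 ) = 157248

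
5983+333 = 6316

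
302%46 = 26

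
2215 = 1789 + 426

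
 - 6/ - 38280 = 1/6380= 0.00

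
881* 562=495122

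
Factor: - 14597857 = -79^1*257^1 * 719^1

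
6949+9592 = 16541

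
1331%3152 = 1331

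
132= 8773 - 8641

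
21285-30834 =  - 9549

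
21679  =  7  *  3097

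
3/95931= 1/31977 = 0.00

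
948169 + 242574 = 1190743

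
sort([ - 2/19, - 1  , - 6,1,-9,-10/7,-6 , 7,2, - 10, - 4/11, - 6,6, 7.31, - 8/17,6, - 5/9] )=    [ - 10, - 9, - 6, - 6, - 6, -10/7,- 1,-5/9, - 8/17, - 4/11, - 2/19, 1, 2,6 , 6,7,7.31]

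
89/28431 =89/28431 = 0.00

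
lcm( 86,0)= 0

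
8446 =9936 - 1490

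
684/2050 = 342/1025  =  0.33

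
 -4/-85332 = 1/21333 = 0.00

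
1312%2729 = 1312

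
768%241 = 45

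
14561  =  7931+6630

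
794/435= 794/435 = 1.83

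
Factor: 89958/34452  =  47/18 = 2^(-1 )*3^( - 2 )*47^1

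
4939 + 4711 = 9650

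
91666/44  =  45833/22   =  2083.32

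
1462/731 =2 = 2.00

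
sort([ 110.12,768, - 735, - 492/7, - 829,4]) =[ - 829, - 735, -492/7,4, 110.12,768 ]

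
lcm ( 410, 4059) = 40590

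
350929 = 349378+1551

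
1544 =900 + 644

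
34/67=34/67  =  0.51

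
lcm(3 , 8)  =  24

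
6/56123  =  6/56123 = 0.00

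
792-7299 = - 6507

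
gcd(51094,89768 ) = 2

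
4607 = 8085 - 3478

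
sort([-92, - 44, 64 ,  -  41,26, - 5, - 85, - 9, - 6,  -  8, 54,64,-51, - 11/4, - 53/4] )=[-92, -85, - 51, - 44,- 41, - 53/4, - 9, - 8, - 6, - 5, - 11/4,26 , 54,64,64]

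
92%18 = 2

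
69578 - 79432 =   -  9854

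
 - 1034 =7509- 8543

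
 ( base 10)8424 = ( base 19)1467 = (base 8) 20350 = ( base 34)79Q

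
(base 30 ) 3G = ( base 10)106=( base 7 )211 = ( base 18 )5g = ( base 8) 152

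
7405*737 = 5457485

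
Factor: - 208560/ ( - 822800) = 237/935 = 3^1 * 5^ ( - 1)*11^( - 1) *17^( - 1) * 79^1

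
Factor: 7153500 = 2^2*3^1*5^3*19^1*251^1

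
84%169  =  84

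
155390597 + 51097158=206487755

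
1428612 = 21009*68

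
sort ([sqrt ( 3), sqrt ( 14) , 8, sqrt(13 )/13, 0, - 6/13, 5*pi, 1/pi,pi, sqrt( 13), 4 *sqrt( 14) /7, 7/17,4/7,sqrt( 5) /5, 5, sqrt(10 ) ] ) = [-6/13, 0,sqrt( 13)/13,1/pi, 7/17,sqrt( 5 )/5, 4/7, sqrt ( 3),  4*sqrt(14 ) /7 , pi, sqrt(10),sqrt ( 13 ),sqrt (14), 5 , 8, 5*pi]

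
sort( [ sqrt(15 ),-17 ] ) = [- 17, sqrt(15) ]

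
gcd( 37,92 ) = 1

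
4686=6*781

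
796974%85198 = 30192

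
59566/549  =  108 + 274/549 =108.50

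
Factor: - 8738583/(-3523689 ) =2912861/1174563=3^( - 2)*7^1*13^( - 1)*107^1*3889^1*10039^(-1 )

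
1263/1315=1263/1315 = 0.96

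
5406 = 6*901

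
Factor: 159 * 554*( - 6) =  - 528516 =-  2^2*  3^2 * 53^1*277^1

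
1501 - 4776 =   -  3275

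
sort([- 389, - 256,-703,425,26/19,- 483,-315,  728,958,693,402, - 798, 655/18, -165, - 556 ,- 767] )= [ - 798 , - 767, - 703 , -556,  -  483, - 389,-315,-256, - 165,26/19 , 655/18,402,425,693,728,958 ] 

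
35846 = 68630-32784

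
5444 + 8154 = 13598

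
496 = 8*62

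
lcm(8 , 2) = 8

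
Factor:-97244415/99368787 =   -  32414805/33122929 = -3^2  *  5^1 * 7^( - 1 ) * 41^1 * 17569^1*4731847^( - 1 ) 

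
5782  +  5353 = 11135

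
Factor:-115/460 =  - 1/4 = - 2^(- 2 ) 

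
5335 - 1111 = 4224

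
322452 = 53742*6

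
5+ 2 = 7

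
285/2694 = 95/898 = 0.11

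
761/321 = 761/321 =2.37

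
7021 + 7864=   14885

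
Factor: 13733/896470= 2^( - 1)*5^(  -  1)*31^1*157^(- 1)*443^1*571^ (  -  1)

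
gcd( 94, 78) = 2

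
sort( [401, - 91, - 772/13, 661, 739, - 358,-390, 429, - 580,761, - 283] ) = [ - 580, - 390, - 358, -283,-91, - 772/13,401,429,661, 739, 761]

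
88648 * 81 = 7180488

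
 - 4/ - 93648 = 1/23412  =  0.00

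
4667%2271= 125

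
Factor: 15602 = 2^1*29^1*269^1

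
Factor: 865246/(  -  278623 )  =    -  2^1*43^1*10061^1*278623^( - 1 ) 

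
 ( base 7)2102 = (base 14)3A9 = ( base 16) 2e1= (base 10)737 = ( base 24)16H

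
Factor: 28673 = 53^1 * 541^1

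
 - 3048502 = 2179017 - 5227519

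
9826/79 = 124 + 30/79 = 124.38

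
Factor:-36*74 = -2^3*3^2*37^1 = - 2664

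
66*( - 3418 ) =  - 225588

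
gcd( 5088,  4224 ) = 96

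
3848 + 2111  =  5959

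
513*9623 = 4936599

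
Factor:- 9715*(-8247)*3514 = 2^1*3^1*5^1*7^1*29^1*67^1*251^1*2749^1 = 281540291970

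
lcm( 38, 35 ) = 1330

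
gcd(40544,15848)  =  56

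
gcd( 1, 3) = 1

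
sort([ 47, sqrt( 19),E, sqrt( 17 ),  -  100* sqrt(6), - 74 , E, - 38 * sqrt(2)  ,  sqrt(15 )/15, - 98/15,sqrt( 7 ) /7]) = [ - 100* sqrt(6),-74, - 38  *  sqrt(2 ), - 98/15, sqrt( 15)/15, sqrt(7 ) /7  ,  E, E, sqrt (17), sqrt( 19),47 ] 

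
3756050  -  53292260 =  - 49536210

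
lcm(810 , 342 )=15390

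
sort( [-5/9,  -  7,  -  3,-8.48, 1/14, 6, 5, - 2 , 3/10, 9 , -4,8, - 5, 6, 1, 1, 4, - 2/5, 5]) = [  -  8.48 ,-7, - 5 , - 4, - 3,-2, - 5/9, - 2/5, 1/14 , 3/10, 1,  1, 4 , 5 , 5, 6, 6, 8, 9]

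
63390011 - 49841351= 13548660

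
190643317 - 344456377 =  - 153813060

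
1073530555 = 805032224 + 268498331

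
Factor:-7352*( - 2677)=19681304 =2^3 * 919^1*2677^1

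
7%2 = 1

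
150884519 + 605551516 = 756436035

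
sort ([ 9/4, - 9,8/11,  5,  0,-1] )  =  [ - 9, - 1,  0,  8/11, 9/4,5] 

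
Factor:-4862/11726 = -17/41 = -17^1* 41^ ( - 1 ) 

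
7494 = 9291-1797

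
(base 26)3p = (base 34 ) 31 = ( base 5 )403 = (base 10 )103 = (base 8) 147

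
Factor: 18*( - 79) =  - 1422 = -2^1*3^2*79^1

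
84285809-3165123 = 81120686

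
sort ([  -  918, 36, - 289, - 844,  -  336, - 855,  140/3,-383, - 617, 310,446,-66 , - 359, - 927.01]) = [ - 927.01,-918, - 855, - 844, - 617, - 383, - 359, - 336  , - 289 , - 66, 36, 140/3,310, 446 ]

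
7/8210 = 7/8210 = 0.00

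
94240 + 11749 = 105989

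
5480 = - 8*(  -  685 )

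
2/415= 2/415  =  0.00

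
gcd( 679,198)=1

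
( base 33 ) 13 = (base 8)44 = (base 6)100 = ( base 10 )36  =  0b100100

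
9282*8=74256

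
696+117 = 813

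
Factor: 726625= 5^3*5813^1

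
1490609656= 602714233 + 887895423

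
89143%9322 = 5245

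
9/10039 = 9/10039 = 0.00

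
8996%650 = 546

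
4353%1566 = 1221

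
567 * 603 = 341901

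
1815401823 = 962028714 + 853373109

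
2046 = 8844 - 6798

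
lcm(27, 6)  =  54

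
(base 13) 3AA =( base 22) 179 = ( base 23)153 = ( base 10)647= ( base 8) 1207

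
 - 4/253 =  - 4/253 = - 0.02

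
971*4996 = 4851116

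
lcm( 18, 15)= 90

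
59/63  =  59/63 = 0.94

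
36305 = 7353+28952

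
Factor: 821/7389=3^( - 2 )  =  1/9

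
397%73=32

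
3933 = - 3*( - 1311) 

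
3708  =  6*618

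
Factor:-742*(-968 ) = 718256 = 2^4 * 7^1*11^2* 53^1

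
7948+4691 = 12639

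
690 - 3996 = -3306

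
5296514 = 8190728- 2894214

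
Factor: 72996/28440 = 77/30 = 2^(  -  1 )*3^( - 1)*5^( - 1)*  7^1*11^1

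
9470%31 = 15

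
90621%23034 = 21519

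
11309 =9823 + 1486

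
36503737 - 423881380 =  - 387377643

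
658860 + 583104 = 1241964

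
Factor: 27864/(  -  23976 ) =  - 43/37= - 37^(-1)*43^1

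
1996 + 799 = 2795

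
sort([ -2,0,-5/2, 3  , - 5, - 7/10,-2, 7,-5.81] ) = [-5.81, - 5, - 5/2, - 2,  -  2, - 7/10,0,3, 7]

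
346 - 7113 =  - 6767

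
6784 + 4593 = 11377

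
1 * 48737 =48737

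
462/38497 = 462/38497 = 0.01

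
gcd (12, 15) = 3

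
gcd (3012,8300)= 4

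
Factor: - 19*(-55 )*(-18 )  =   - 18810 = - 2^1*3^2*5^1*11^1*19^1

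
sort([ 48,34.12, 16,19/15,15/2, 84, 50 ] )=[19/15, 15/2,16,34.12,48, 50,  84]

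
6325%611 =215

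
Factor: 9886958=2^1*4943479^1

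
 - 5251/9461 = - 5251/9461 = -0.56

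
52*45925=2388100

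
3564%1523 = 518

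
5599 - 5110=489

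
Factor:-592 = -2^4*37^1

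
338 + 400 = 738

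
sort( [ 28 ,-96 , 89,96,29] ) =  [-96,  28, 29, 89 , 96]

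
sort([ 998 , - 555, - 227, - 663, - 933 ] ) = [-933, - 663 ,-555, - 227 , 998]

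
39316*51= 2005116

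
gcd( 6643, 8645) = 91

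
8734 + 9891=18625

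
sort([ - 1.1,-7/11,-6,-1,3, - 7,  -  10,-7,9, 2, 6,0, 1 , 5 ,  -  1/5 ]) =[ - 10, - 7, - 7, - 6,-1.1, - 1, - 7/11, - 1/5,0,  1, 2, 3, 5, 6, 9] 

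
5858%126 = 62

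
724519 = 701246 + 23273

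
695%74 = 29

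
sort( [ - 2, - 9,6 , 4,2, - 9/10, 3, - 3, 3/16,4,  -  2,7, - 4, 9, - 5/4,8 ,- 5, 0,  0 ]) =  [ - 9, - 5, - 4, - 3 , - 2, - 2,-5/4, - 9/10,0,0,3/16,2,3,4,4,  6, 7, 8,9 ]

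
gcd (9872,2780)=4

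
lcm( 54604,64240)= 1092080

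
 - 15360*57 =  - 875520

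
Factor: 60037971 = 3^1*7^1*2858951^1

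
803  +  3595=4398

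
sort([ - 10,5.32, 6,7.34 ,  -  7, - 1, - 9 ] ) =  [ - 10, - 9,-7, - 1, 5.32,6,7.34]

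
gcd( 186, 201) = 3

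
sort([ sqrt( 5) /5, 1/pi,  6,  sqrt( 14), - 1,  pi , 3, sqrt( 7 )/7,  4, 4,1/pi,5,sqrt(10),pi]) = [ - 1,  1/pi,  1/pi, sqrt ( 7)/7,sqrt(5) /5, 3, pi, pi,sqrt(10 ), sqrt ( 14), 4,4,5,6]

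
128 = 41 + 87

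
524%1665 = 524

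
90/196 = 45/98  =  0.46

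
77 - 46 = 31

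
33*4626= 152658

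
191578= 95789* 2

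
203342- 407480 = -204138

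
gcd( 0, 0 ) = 0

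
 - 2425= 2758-5183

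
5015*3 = 15045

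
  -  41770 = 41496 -83266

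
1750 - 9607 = -7857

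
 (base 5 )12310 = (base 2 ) 1110111011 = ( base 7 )2533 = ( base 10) 955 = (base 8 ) 1673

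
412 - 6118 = -5706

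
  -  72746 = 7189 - 79935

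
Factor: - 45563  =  -7^1*23^1*283^1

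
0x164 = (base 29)c8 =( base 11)2a4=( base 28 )ck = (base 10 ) 356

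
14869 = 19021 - 4152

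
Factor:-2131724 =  - 2^2 * 7^1*19^1*4007^1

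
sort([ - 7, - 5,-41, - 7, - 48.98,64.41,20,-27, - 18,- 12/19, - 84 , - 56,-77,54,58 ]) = [- 84 , - 77, - 56, - 48.98, - 41,  -  27, - 18, - 7, - 7, - 5, - 12/19,20,  54,58, 64.41]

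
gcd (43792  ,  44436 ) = 644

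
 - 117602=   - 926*127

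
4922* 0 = 0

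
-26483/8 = -3311+ 5/8 = - 3310.38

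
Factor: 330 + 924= 1254  =  2^1 *3^1*11^1 * 19^1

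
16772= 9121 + 7651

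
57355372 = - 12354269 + 69709641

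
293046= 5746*51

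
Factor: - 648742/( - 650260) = 2^( - 1)*5^(- 1)*13^(- 1)*41^(  -  1 )*61^ (-1)*547^1*593^1 = 324371/325130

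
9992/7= 1427 + 3/7 = 1427.43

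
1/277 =1/277 = 0.00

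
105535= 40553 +64982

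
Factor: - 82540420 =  - 2^2*5^1*4127021^1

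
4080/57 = 1360/19 = 71.58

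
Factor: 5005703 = 5005703^1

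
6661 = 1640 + 5021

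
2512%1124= 264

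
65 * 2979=193635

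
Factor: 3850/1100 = 7/2 = 2^ ( - 1 )*7^1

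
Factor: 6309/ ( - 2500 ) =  - 2^ ( - 2)*3^2*5^(-4)*701^1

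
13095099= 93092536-79997437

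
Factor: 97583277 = 3^1*11^1*167^1*17707^1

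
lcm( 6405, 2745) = 19215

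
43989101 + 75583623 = 119572724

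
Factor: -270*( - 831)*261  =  58560570 = 2^1*3^6 * 5^1*29^1*277^1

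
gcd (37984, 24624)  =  16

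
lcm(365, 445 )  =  32485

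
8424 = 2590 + 5834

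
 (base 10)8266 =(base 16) 204a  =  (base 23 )FE9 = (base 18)1794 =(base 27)b94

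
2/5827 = 2/5827 = 0.00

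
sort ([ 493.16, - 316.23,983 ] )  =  [ - 316.23, 493.16 , 983]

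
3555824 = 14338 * 248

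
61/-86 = -61/86 = - 0.71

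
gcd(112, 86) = 2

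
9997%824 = 109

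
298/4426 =149/2213 = 0.07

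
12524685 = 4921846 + 7602839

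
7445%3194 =1057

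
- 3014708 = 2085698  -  5100406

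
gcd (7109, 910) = 1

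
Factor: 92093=19^1*37^1* 131^1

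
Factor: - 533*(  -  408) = 2^3 * 3^1*13^1*17^1 * 41^1 = 217464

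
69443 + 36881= 106324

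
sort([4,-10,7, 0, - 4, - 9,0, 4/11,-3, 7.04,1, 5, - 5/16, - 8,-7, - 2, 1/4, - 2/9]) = [  -  10,  -  9, - 8, - 7,  -  4,- 3,  -  2,  -  5/16,  -  2/9,0, 0 , 1/4, 4/11, 1, 4, 5, 7, 7.04] 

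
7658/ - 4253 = - 2 + 848/4253 = - 1.80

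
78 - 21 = 57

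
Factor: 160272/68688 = 7/3= 3^( - 1) * 7^1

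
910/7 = 130 = 130.00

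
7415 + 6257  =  13672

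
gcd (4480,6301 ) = 1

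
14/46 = 7/23   =  0.30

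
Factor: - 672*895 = -2^5*3^1* 5^1*7^1 * 179^1=- 601440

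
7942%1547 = 207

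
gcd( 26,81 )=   1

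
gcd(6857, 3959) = 1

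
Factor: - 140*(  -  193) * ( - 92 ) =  - 2^4*5^1 * 7^1*23^1 *193^1=- 2485840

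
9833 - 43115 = - 33282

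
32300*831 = 26841300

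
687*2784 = 1912608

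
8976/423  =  21 + 31/141  =  21.22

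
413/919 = 413/919= 0.45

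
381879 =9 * 42431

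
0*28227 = 0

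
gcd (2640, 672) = 48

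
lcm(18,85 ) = 1530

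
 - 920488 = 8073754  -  8994242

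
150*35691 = 5353650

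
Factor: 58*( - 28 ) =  - 2^3*7^1*29^1 = - 1624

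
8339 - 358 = 7981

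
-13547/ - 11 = 1231 + 6/11 = 1231.55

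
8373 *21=175833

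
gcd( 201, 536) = 67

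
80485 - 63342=17143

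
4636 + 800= 5436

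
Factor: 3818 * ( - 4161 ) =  - 2^1*3^1*19^1*23^1*73^1* 83^1 = -15886698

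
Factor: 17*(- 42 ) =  - 2^1*3^1*7^1 * 17^1  =  - 714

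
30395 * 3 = 91185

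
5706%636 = 618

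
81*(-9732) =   -  788292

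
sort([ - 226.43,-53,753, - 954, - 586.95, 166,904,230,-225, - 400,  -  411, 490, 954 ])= [ - 954 , -586.95, - 411, - 400,  -  226.43,-225, - 53, 166,230,490, 753,904, 954 ]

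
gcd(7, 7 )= 7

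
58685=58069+616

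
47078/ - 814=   -58 + 67/407 = -57.84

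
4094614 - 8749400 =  - 4654786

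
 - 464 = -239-225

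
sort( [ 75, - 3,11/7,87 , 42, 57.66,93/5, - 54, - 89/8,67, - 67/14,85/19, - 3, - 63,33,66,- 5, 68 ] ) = [ - 63, - 54, - 89/8,  -  5,- 67/14, - 3, - 3, 11/7,85/19,93/5, 33,42,57.66,66, 67,68,75,87]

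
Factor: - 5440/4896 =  - 2^1 * 3^(-2)*5^1 =- 10/9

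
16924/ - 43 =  - 394 + 18/43 = - 393.58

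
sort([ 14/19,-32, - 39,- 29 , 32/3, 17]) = [-39, - 32,-29, 14/19, 32/3,17]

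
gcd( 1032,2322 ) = 258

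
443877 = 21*21137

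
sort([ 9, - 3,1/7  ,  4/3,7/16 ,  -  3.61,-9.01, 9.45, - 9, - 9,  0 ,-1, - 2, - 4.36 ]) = [ - 9.01, - 9,-9, - 4.36, - 3.61 ,-3, -2 , - 1,  0,1/7,7/16,  4/3, 9,9.45] 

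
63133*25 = 1578325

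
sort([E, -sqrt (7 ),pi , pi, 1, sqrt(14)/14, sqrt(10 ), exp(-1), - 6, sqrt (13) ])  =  [ - 6, - sqrt(7), sqrt( 14 ) /14, exp( - 1),1,E,pi, pi, sqrt (10),sqrt (13)] 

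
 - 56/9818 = - 1+4881/4909 = -0.01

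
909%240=189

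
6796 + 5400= 12196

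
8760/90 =292/3 = 97.33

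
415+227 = 642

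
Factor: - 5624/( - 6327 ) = 2^3*3^( - 2) = 8/9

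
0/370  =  0 = 0.00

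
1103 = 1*1103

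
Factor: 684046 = 2^1*11^1*17^1 * 31^1*59^1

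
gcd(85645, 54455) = 5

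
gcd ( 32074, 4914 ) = 14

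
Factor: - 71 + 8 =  - 63 =-3^2*7^1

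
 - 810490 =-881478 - -70988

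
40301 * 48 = 1934448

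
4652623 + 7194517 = 11847140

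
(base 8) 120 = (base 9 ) 88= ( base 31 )2i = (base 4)1100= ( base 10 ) 80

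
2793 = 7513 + - 4720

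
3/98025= 1/32675= 0.00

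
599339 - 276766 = 322573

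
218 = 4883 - 4665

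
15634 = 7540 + 8094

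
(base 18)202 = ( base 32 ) KA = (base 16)28A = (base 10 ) 650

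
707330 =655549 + 51781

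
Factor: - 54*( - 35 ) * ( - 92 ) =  - 173880 = - 2^3*3^3*5^1 * 7^1*23^1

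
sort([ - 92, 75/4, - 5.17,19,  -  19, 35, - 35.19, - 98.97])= [ - 98.97, - 92 , - 35.19,  -  19, - 5.17,75/4,19, 35]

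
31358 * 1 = 31358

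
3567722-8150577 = -4582855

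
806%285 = 236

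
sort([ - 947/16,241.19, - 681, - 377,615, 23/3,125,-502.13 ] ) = [  -  681, - 502.13, - 377 , - 947/16,23/3,125,241.19,615 ] 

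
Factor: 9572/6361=2^2*2393^1*6361^( - 1)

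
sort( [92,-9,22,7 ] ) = [-9,7,  22, 92 ] 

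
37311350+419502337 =456813687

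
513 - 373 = 140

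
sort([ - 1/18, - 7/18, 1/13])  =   [ - 7/18, - 1/18 , 1/13]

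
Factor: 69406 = 2^1 * 34703^1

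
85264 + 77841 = 163105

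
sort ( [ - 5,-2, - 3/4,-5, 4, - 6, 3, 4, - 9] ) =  [- 9 , - 6, - 5, - 5, - 2, - 3/4,3,4,4 ] 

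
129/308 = 129/308 = 0.42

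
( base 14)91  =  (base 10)127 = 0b1111111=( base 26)4N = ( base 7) 241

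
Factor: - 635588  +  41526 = -594062  =  -2^1*7^1*42433^1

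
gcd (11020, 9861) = 19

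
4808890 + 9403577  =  14212467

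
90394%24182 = 17848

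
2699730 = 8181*330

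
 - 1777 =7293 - 9070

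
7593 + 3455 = 11048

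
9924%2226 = 1020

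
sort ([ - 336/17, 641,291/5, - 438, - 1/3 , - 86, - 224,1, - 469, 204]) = [ -469, - 438, - 224, - 86, - 336/17, - 1/3, 1,291/5,  204,641 ]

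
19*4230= 80370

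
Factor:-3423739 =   -  11^1*409^1 * 761^1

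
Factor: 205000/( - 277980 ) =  - 250/339 = - 2^1*3^ ( - 1) * 5^3*113^ ( - 1)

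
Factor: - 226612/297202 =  - 626/821=- 2^1*313^1*821^(- 1 ) 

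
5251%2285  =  681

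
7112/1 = 7112 = 7112.00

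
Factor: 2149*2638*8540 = 48413789480 = 2^3*5^1*7^2*61^1*307^1 * 1319^1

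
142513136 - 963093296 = -820580160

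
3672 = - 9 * (  -  408)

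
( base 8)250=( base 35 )4s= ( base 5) 1133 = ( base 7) 330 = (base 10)168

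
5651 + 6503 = 12154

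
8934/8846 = 4467/4423 = 1.01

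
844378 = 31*27238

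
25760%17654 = 8106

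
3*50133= 150399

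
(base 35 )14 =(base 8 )47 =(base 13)30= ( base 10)39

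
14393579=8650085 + 5743494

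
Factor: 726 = 2^1 * 3^1*11^2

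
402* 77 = 30954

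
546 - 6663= - 6117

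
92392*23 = 2125016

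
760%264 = 232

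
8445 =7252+1193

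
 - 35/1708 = -1 +239/244=- 0.02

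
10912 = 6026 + 4886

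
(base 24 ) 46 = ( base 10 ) 102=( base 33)33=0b1100110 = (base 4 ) 1212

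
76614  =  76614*1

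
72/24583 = 72/24583 = 0.00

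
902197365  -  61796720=840400645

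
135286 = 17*7958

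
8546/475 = 8546/475 = 17.99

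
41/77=41/77 = 0.53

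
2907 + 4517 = 7424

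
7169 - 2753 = 4416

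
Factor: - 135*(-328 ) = 44280 = 2^3*3^3* 5^1 * 41^1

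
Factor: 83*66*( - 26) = -2^2*3^1*11^1 * 13^1*83^1 = - 142428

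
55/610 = 11/122= 0.09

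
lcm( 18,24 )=72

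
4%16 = 4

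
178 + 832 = 1010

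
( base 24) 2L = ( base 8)105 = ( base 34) 21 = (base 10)69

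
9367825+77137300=86505125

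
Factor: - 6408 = - 2^3*3^2*89^1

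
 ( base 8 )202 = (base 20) 6A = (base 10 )130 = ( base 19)6G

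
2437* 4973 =12119201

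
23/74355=23/74355=0.00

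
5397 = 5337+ 60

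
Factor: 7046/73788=271/2838 = 2^( - 1 )*3^( -1 )*11^(- 1 ) *43^( - 1) * 271^1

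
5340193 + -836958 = 4503235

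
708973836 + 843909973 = 1552883809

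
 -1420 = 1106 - 2526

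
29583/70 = 422 + 43/70= 422.61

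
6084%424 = 148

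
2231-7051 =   -  4820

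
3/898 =3/898 =0.00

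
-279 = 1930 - 2209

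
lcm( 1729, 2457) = 46683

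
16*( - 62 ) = -992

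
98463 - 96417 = 2046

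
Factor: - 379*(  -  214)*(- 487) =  - 39498622 = - 2^1*107^1*379^1*487^1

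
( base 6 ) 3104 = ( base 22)196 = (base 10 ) 688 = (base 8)1260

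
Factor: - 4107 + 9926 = 11^1*23^2 = 5819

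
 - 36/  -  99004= 9/24751=0.00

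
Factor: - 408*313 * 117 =-14941368 =-  2^3*3^3 * 13^1*17^1*313^1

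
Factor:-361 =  - 19^2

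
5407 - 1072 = 4335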